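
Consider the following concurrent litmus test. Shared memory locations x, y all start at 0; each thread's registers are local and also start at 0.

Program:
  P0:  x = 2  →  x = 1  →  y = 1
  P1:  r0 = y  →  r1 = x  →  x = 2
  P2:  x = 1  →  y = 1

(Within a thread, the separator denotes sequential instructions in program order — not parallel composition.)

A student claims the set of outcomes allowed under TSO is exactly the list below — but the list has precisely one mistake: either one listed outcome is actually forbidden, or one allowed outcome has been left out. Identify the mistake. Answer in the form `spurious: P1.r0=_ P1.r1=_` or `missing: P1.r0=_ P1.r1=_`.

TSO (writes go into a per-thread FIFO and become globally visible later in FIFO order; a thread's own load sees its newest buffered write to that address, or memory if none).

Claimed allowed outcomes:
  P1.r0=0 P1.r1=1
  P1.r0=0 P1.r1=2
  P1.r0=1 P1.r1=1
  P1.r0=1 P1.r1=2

outcome vector order: (P1.r0,P1.r1)
TSO: 5 outcomes — {00, 01, 02, 11, 12}
TSO∖claimed = {00}

missing: P1.r0=0 P1.r1=0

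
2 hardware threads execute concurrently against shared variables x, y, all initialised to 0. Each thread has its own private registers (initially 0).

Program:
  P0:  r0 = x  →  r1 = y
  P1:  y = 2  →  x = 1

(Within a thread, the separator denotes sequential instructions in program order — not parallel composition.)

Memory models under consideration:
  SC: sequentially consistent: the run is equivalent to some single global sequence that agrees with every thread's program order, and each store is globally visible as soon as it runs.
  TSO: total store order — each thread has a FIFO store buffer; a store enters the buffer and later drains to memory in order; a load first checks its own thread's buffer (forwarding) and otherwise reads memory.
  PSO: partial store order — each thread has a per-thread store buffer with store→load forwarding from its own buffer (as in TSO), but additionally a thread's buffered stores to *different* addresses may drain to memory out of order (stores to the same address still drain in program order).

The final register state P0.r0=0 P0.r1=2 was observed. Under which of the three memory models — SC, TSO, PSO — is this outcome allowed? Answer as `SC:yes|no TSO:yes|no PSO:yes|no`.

outcome vector order: (P0.r0,P0.r1)
SC (3): (0,0); (0,2); (1,2)
TSO (3): (0,0); (0,2); (1,2)
PSO (4): (0,0); (0,2); (1,0); (1,2)
target (0,2) ∈ {SC,TSO,PSO}

SC:yes TSO:yes PSO:yes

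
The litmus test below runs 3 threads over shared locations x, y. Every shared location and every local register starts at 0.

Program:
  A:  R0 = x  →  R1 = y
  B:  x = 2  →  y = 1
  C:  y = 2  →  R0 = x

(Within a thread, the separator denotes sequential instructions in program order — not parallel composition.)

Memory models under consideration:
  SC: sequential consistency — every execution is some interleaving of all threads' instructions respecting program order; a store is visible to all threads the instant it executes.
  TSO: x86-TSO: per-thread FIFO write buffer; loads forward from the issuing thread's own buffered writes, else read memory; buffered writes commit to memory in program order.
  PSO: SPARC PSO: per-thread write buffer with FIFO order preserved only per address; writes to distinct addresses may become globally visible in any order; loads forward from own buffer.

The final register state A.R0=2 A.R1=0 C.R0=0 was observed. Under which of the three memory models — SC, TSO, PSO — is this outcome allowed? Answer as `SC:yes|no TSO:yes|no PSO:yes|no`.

SC:no TSO:yes PSO:yes

outcome vector order: (A.R0,A.R1,C.R0)
under SC → 000, 002, 010, 012, 020, 022, 202, 210, 212, 220, 222
under TSO → 000, 002, 010, 012, 020, 022, 200, 202, 210, 212, 220, 222
under PSO → 000, 002, 010, 012, 020, 022, 200, 202, 210, 212, 220, 222
target 200 ∈ {TSO,PSO}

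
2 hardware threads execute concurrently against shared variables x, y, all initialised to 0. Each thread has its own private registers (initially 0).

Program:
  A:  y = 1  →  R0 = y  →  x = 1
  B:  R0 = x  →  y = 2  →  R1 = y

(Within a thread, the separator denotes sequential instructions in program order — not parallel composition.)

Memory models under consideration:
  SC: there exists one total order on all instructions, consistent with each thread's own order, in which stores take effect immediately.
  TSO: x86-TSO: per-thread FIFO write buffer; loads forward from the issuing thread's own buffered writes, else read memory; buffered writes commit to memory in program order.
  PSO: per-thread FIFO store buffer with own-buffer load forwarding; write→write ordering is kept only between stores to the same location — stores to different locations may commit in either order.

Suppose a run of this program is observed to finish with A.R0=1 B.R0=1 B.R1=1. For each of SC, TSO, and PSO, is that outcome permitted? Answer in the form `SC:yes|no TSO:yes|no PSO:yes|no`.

outcome vector order: (A.R0,B.R0,B.R1)
SC (4): 101 102 112 202
TSO (4): 101 102 112 202
PSO (5): 101 102 111 112 202
target 111 ∈ {PSO}

SC:no TSO:no PSO:yes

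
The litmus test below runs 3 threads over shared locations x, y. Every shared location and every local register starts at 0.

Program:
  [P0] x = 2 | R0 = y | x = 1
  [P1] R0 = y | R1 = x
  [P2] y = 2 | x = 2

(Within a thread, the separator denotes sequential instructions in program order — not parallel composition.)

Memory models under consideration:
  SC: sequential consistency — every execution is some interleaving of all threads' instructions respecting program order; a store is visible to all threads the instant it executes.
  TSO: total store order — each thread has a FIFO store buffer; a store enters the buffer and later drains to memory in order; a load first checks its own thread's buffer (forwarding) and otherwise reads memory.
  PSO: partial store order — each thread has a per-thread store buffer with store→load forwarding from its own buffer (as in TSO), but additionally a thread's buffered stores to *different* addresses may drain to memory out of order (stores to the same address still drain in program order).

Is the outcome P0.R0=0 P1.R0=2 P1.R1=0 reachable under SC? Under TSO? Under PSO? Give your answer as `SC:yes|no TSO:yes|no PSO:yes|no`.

SC:no TSO:yes PSO:yes

outcome vector order: (P0.R0,P1.R0,P1.R1)
under SC → 0/0/0; 0/0/1; 0/0/2; 0/2/1; 0/2/2; 2/0/0; 2/0/1; 2/0/2; 2/2/0; 2/2/1; 2/2/2
under TSO → 0/0/0; 0/0/1; 0/0/2; 0/2/0; 0/2/1; 0/2/2; 2/0/0; 2/0/1; 2/0/2; 2/2/0; 2/2/1; 2/2/2
under PSO → 0/0/0; 0/0/1; 0/0/2; 0/2/0; 0/2/1; 0/2/2; 2/0/0; 2/0/1; 2/0/2; 2/2/0; 2/2/1; 2/2/2
target 0/2/0 ∈ {TSO,PSO}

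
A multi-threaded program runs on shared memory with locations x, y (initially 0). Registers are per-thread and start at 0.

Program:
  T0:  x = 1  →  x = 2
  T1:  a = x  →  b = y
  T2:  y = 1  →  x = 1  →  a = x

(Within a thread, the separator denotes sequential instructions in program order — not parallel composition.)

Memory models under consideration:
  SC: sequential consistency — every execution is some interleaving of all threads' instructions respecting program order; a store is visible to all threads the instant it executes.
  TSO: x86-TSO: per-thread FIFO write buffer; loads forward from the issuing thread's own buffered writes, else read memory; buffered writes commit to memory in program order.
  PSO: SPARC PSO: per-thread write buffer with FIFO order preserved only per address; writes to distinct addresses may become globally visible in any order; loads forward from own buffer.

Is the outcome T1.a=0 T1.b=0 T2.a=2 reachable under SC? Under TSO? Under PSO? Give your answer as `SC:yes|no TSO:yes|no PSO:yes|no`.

SC:yes TSO:yes PSO:yes

outcome vector order: (T1.a,T1.b,T2.a)
under SC → 0/0/1, 0/0/2, 0/1/1, 0/1/2, 1/0/1, 1/0/2, 1/1/1, 1/1/2, 2/0/1, 2/1/1, 2/1/2
under TSO → 0/0/1, 0/0/2, 0/1/1, 0/1/2, 1/0/1, 1/0/2, 1/1/1, 1/1/2, 2/0/1, 2/1/1, 2/1/2
under PSO → 0/0/1, 0/0/2, 0/1/1, 0/1/2, 1/0/1, 1/0/2, 1/1/1, 1/1/2, 2/0/1, 2/0/2, 2/1/1, 2/1/2
target 0/0/2 ∈ {SC,TSO,PSO}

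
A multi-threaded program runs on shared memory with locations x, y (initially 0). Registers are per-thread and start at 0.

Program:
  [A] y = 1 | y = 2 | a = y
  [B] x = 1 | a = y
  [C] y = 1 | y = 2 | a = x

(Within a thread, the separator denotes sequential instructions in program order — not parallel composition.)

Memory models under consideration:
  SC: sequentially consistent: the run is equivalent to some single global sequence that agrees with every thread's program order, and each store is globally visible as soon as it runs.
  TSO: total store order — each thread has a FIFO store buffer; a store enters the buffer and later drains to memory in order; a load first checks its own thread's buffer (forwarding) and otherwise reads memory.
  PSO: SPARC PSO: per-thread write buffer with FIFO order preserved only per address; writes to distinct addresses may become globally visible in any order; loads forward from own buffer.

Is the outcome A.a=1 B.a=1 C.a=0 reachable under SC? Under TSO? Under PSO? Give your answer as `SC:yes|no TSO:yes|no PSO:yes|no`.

outcome vector order: (A.a,B.a,C.a)
SC: 9 outcomes — {(1,0,1); (1,1,1); (1,2,0); (1,2,1); (2,0,1); (2,1,0); (2,1,1); (2,2,0); (2,2,1)}
TSO: 12 outcomes — {(1,0,0); (1,0,1); (1,1,0); (1,1,1); (1,2,0); (1,2,1); (2,0,0); (2,0,1); (2,1,0); (2,1,1); (2,2,0); (2,2,1)}
PSO: 12 outcomes — {(1,0,0); (1,0,1); (1,1,0); (1,1,1); (1,2,0); (1,2,1); (2,0,0); (2,0,1); (2,1,0); (2,1,1); (2,2,0); (2,2,1)}
target (1,1,0) ∈ {TSO,PSO}

SC:no TSO:yes PSO:yes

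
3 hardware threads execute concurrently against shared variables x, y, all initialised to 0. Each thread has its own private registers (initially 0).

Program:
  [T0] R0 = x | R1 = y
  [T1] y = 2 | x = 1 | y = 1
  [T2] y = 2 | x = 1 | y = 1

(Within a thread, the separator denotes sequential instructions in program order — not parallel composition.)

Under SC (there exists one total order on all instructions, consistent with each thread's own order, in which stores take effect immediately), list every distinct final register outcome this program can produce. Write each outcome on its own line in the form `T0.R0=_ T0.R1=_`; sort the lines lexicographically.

outcome vector order: (T0.R0,T0.R1)
|SC outcomes| = 5

T0.R0=0 T0.R1=0
T0.R0=0 T0.R1=1
T0.R0=0 T0.R1=2
T0.R0=1 T0.R1=1
T0.R0=1 T0.R1=2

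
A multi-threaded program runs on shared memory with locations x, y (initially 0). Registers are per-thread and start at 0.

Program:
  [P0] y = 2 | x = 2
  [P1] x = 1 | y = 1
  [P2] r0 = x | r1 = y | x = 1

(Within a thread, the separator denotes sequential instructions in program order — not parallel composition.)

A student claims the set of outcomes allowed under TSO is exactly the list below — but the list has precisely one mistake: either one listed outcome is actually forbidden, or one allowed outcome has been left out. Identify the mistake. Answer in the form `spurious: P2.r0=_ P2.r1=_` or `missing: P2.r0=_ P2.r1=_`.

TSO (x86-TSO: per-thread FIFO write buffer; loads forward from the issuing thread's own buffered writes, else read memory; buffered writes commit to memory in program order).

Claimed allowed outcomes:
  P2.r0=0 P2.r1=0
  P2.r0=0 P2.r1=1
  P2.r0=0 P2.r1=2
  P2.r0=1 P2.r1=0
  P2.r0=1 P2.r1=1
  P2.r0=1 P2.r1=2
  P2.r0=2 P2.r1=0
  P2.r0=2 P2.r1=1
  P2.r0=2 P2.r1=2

spurious: P2.r0=2 P2.r1=0

outcome vector order: (P2.r0,P2.r1)
TSO (8): <0 0> <0 1> <0 2> <1 0> <1 1> <1 2> <2 1> <2 2>
claimed∖TSO = {<2 0>}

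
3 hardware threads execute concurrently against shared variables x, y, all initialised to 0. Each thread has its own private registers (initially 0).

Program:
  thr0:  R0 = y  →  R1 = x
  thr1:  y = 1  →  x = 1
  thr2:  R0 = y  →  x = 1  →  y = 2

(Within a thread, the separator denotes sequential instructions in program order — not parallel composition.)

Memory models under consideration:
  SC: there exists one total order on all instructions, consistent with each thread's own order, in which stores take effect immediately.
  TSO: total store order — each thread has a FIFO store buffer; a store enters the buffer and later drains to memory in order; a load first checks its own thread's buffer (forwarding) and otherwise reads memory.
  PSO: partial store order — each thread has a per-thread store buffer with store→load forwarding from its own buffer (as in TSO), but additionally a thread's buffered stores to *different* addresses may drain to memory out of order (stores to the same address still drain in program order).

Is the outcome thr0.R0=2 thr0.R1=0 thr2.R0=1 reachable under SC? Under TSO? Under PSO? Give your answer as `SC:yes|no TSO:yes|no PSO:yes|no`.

outcome vector order: (thr0.R0,thr0.R1,thr2.R0)
SC: 10 outcomes — {0/0/0; 0/0/1; 0/1/0; 0/1/1; 1/0/0; 1/0/1; 1/1/0; 1/1/1; 2/1/0; 2/1/1}
TSO: 10 outcomes — {0/0/0; 0/0/1; 0/1/0; 0/1/1; 1/0/0; 1/0/1; 1/1/0; 1/1/1; 2/1/0; 2/1/1}
PSO: 12 outcomes — {0/0/0; 0/0/1; 0/1/0; 0/1/1; 1/0/0; 1/0/1; 1/1/0; 1/1/1; 2/0/0; 2/0/1; 2/1/0; 2/1/1}
target 2/0/1 ∈ {PSO}

SC:no TSO:no PSO:yes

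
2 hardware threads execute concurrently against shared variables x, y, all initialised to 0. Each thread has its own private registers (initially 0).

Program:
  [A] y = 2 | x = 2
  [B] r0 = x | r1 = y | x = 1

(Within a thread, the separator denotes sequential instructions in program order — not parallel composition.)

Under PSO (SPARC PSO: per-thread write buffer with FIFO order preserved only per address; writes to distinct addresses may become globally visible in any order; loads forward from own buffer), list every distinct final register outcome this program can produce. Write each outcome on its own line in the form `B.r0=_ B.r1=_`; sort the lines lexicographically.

outcome vector order: (B.r0,B.r1)
|PSO outcomes| = 4

B.r0=0 B.r1=0
B.r0=0 B.r1=2
B.r0=2 B.r1=0
B.r0=2 B.r1=2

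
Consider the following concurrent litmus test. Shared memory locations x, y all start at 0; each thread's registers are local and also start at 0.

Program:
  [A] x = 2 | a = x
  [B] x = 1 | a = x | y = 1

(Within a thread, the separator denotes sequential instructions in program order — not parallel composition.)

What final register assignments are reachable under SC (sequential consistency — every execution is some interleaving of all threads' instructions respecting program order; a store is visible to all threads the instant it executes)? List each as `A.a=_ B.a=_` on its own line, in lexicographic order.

A.a=1 B.a=1
A.a=2 B.a=1
A.a=2 B.a=2

outcome vector order: (A.a,B.a)
|SC outcomes| = 3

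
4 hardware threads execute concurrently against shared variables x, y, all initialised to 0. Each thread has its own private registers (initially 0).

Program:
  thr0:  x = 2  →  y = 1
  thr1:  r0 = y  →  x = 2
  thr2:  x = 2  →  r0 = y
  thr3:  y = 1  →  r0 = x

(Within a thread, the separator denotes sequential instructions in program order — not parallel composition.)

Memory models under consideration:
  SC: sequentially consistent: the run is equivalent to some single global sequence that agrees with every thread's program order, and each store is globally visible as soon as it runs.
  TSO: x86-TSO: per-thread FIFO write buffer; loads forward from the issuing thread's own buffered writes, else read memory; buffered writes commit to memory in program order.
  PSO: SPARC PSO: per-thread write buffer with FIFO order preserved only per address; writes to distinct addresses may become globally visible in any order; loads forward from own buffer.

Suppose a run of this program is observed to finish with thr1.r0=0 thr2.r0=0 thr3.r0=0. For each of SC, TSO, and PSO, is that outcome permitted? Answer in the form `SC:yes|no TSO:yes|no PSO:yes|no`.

outcome vector order: (thr1.r0,thr2.r0,thr3.r0)
under SC → 002; 010; 012; 102; 110; 112
under TSO → 000; 002; 010; 012; 100; 102; 110; 112
under PSO → 000; 002; 010; 012; 100; 102; 110; 112
target 000 ∈ {TSO,PSO}

SC:no TSO:yes PSO:yes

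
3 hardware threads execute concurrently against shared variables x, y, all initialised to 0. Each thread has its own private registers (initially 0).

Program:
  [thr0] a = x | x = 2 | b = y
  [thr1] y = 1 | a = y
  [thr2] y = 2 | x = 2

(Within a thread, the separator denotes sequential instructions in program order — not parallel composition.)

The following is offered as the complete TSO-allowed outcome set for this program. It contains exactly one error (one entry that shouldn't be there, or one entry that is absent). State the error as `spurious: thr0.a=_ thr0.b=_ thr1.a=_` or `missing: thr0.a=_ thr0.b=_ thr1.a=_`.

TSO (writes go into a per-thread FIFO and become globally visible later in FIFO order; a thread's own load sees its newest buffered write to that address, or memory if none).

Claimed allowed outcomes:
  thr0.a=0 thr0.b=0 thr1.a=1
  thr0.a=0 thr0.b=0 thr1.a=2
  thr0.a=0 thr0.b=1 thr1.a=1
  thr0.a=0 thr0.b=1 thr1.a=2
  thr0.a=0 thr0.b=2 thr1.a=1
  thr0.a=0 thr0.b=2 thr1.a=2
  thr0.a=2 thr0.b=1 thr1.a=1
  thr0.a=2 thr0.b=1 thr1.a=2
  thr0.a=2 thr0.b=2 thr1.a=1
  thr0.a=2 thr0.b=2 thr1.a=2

outcome vector order: (thr0.a,thr0.b,thr1.a)
under TSO → 001, 002, 011, 012, 021, 022, 211, 221, 222
claimed∖TSO = {212}

spurious: thr0.a=2 thr0.b=1 thr1.a=2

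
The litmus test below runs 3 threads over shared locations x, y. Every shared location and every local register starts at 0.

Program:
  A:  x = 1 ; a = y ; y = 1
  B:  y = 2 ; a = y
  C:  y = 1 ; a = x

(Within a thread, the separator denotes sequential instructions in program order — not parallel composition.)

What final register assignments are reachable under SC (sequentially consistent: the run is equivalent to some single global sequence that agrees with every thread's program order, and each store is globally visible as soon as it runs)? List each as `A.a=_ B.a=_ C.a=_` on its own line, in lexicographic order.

A.a=0 B.a=1 C.a=1
A.a=0 B.a=2 C.a=1
A.a=1 B.a=1 C.a=0
A.a=1 B.a=1 C.a=1
A.a=1 B.a=2 C.a=0
A.a=1 B.a=2 C.a=1
A.a=2 B.a=1 C.a=0
A.a=2 B.a=1 C.a=1
A.a=2 B.a=2 C.a=0
A.a=2 B.a=2 C.a=1

outcome vector order: (A.a,B.a,C.a)
|SC outcomes| = 10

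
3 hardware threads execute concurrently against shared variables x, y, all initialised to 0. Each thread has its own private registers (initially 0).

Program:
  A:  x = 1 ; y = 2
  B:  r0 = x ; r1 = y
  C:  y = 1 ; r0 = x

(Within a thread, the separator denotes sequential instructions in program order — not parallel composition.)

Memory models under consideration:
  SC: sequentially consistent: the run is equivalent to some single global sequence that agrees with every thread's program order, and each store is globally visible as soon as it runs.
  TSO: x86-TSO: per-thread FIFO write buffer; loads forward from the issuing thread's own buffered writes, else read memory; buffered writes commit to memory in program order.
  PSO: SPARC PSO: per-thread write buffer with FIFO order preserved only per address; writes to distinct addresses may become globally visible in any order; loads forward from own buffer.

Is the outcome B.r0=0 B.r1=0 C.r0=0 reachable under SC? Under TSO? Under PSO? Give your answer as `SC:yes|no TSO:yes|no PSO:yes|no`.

SC:yes TSO:yes PSO:yes

outcome vector order: (B.r0,B.r1,C.r0)
under SC → 000 001 010 011 020 021 101 110 111 120 121
under TSO → 000 001 010 011 020 021 100 101 110 111 120 121
under PSO → 000 001 010 011 020 021 100 101 110 111 120 121
target 000 ∈ {SC,TSO,PSO}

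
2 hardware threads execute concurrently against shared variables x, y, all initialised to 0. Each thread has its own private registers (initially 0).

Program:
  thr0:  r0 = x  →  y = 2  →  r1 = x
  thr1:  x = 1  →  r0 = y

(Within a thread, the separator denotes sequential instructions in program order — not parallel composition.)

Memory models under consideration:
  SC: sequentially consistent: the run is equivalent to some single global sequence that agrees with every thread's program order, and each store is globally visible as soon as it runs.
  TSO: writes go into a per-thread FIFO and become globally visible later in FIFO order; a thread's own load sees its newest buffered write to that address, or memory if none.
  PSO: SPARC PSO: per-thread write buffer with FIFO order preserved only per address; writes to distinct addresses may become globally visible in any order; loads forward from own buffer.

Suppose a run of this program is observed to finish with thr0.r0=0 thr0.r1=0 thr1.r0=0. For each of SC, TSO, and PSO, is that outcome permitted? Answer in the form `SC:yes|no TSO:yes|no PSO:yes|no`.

SC:no TSO:yes PSO:yes

outcome vector order: (thr0.r0,thr0.r1,thr1.r0)
SC (5): 0/0/2; 0/1/0; 0/1/2; 1/1/0; 1/1/2
TSO (6): 0/0/0; 0/0/2; 0/1/0; 0/1/2; 1/1/0; 1/1/2
PSO (6): 0/0/0; 0/0/2; 0/1/0; 0/1/2; 1/1/0; 1/1/2
target 0/0/0 ∈ {TSO,PSO}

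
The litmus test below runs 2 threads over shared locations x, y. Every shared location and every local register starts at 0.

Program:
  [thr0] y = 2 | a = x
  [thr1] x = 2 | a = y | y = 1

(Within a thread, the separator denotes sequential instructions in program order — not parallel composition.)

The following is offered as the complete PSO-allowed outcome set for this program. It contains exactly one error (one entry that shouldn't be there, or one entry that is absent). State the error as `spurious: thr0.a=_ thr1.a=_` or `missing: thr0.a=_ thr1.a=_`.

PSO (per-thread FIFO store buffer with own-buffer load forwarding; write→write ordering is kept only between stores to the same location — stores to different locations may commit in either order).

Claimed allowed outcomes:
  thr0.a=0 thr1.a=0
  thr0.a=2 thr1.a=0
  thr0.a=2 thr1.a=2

outcome vector order: (thr0.a,thr1.a)
PSO: 4 outcomes — {0/0; 0/2; 2/0; 2/2}
PSO∖claimed = {0/2}

missing: thr0.a=0 thr1.a=2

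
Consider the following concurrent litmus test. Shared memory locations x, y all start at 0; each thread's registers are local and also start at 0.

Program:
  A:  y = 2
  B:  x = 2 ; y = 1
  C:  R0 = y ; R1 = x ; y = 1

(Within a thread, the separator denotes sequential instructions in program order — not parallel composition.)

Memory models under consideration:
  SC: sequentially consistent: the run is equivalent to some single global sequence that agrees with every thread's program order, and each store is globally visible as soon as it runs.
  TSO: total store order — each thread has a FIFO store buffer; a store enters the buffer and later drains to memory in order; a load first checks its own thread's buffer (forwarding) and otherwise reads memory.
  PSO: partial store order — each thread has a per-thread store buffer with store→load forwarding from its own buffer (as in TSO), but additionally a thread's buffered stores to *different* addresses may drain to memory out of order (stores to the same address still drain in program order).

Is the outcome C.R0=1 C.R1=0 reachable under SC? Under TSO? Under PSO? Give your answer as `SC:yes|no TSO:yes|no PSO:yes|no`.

outcome vector order: (C.R0,C.R1)
[SC] allowed = {0/0; 0/2; 1/2; 2/0; 2/2}
[TSO] allowed = {0/0; 0/2; 1/2; 2/0; 2/2}
[PSO] allowed = {0/0; 0/2; 1/0; 1/2; 2/0; 2/2}
target 1/0 ∈ {PSO}

SC:no TSO:no PSO:yes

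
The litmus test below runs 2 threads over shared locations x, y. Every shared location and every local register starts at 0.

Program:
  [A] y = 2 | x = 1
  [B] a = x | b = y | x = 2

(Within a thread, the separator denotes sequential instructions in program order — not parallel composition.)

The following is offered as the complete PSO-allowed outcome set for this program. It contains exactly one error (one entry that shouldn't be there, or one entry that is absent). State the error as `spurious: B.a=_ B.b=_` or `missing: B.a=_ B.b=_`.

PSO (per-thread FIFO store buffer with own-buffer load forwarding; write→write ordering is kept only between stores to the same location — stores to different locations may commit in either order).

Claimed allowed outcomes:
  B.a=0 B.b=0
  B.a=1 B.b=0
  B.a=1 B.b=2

outcome vector order: (B.a,B.b)
[PSO] allowed = {<0 0>, <0 2>, <1 0>, <1 2>}
PSO∖claimed = {<0 2>}

missing: B.a=0 B.b=2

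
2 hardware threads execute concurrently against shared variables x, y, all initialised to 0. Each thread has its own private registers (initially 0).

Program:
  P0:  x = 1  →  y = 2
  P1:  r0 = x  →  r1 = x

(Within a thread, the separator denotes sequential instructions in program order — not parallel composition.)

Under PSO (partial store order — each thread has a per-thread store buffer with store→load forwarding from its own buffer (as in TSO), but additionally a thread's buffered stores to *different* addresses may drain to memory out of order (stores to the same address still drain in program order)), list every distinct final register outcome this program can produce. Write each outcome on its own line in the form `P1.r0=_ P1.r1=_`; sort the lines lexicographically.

P1.r0=0 P1.r1=0
P1.r0=0 P1.r1=1
P1.r0=1 P1.r1=1

outcome vector order: (P1.r0,P1.r1)
|PSO outcomes| = 3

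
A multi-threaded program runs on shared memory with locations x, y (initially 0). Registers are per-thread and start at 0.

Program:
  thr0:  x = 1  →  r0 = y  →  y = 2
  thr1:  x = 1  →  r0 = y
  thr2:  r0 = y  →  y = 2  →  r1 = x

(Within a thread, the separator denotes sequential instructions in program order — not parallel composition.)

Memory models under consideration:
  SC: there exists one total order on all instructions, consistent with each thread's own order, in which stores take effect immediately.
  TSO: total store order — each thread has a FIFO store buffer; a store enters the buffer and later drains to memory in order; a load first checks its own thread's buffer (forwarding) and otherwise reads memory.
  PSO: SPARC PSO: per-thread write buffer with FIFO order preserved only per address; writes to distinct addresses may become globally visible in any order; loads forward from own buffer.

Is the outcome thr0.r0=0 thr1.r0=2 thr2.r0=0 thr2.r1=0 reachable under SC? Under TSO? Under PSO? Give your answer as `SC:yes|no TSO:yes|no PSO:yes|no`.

outcome vector order: (thr0.r0,thr1.r0,thr2.r0,thr2.r1)
[SC] allowed = {0/0/0/1, 0/0/2/1, 0/2/0/1, 0/2/2/1, 2/0/0/1, 2/2/0/0, 2/2/0/1}
[TSO] allowed = {0/0/0/0, 0/0/0/1, 0/0/2/1, 0/2/0/0, 0/2/0/1, 0/2/2/1, 2/0/0/0, 2/0/0/1, 2/2/0/0, 2/2/0/1}
[PSO] allowed = {0/0/0/0, 0/0/0/1, 0/0/2/0, 0/0/2/1, 0/2/0/0, 0/2/0/1, 0/2/2/0, 0/2/2/1, 2/0/0/0, 2/0/0/1, 2/2/0/0, 2/2/0/1}
target 0/2/0/0 ∈ {TSO,PSO}

SC:no TSO:yes PSO:yes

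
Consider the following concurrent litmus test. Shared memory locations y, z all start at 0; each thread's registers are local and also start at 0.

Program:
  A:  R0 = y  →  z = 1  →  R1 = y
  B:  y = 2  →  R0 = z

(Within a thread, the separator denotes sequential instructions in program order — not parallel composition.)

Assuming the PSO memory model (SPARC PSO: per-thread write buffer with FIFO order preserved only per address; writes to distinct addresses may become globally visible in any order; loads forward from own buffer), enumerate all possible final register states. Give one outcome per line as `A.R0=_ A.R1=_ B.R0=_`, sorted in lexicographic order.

A.R0=0 A.R1=0 B.R0=0
A.R0=0 A.R1=0 B.R0=1
A.R0=0 A.R1=2 B.R0=0
A.R0=0 A.R1=2 B.R0=1
A.R0=2 A.R1=2 B.R0=0
A.R0=2 A.R1=2 B.R0=1

outcome vector order: (A.R0,A.R1,B.R0)
|PSO outcomes| = 6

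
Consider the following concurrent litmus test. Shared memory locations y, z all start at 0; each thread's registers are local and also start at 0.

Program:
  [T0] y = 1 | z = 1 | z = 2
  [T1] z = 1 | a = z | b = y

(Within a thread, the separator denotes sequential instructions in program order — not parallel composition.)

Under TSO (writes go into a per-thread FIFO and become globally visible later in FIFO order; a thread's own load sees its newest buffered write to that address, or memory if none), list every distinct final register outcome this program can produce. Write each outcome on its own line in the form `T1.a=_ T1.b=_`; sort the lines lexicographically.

outcome vector order: (T1.a,T1.b)
|TSO outcomes| = 3

T1.a=1 T1.b=0
T1.a=1 T1.b=1
T1.a=2 T1.b=1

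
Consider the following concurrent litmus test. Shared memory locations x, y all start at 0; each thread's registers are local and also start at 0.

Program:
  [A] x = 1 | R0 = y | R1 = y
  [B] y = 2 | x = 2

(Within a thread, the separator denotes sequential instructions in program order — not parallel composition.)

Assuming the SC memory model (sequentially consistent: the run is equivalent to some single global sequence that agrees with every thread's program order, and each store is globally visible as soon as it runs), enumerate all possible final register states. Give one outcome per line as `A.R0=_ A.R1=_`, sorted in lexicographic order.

outcome vector order: (A.R0,A.R1)
|SC outcomes| = 3

A.R0=0 A.R1=0
A.R0=0 A.R1=2
A.R0=2 A.R1=2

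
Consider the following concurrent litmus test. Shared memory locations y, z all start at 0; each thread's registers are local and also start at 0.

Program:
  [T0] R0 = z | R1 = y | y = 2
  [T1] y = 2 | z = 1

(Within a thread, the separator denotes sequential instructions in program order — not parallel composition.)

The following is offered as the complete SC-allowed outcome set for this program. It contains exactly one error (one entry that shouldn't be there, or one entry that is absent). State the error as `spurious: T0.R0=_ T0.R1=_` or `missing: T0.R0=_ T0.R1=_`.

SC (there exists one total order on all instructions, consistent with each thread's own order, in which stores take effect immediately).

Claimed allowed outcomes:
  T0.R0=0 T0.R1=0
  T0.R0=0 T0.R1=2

missing: T0.R0=1 T0.R1=2

outcome vector order: (T0.R0,T0.R1)
SC (3): 0/0 0/2 1/2
SC∖claimed = {1/2}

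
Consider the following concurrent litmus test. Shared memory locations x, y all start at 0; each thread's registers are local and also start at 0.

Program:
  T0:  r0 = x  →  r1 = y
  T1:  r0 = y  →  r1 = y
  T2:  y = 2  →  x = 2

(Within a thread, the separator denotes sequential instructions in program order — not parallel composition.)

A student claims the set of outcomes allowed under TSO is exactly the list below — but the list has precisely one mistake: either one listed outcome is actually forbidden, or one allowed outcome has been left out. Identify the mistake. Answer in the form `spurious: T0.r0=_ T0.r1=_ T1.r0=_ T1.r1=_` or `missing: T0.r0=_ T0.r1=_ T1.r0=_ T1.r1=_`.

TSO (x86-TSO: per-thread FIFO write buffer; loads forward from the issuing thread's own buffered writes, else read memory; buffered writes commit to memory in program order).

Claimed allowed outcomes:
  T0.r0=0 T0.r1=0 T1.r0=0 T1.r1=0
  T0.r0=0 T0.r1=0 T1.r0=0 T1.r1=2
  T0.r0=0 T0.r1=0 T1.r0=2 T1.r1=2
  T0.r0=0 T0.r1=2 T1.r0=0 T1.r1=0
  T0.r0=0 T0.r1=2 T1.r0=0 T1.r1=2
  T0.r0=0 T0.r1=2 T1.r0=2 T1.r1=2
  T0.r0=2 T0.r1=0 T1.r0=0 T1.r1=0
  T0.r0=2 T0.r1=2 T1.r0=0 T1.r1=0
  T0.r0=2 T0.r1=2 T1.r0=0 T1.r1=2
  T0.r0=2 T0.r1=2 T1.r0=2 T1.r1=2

outcome vector order: (T0.r0,T0.r1,T1.r0,T1.r1)
TSO (9): 0/0/0/0 0/0/0/2 0/0/2/2 0/2/0/0 0/2/0/2 0/2/2/2 2/2/0/0 2/2/0/2 2/2/2/2
claimed∖TSO = {2/0/0/0}

spurious: T0.r0=2 T0.r1=0 T1.r0=0 T1.r1=0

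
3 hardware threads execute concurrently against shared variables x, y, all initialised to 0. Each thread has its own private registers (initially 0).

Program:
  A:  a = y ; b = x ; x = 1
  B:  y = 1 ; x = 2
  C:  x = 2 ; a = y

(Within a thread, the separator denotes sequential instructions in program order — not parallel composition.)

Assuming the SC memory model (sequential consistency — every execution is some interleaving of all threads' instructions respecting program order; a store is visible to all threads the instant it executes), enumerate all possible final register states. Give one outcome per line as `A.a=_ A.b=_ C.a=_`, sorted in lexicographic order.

outcome vector order: (A.a,A.b,C.a)
|SC outcomes| = 7

A.a=0 A.b=0 C.a=0
A.a=0 A.b=0 C.a=1
A.a=0 A.b=2 C.a=0
A.a=0 A.b=2 C.a=1
A.a=1 A.b=0 C.a=1
A.a=1 A.b=2 C.a=0
A.a=1 A.b=2 C.a=1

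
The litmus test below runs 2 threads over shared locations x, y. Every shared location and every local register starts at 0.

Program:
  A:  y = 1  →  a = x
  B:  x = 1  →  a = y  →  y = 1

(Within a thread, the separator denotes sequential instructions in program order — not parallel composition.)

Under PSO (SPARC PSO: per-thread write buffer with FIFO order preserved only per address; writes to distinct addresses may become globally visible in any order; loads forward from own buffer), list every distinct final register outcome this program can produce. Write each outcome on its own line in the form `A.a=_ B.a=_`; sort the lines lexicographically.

outcome vector order: (A.a,B.a)
|PSO outcomes| = 4

A.a=0 B.a=0
A.a=0 B.a=1
A.a=1 B.a=0
A.a=1 B.a=1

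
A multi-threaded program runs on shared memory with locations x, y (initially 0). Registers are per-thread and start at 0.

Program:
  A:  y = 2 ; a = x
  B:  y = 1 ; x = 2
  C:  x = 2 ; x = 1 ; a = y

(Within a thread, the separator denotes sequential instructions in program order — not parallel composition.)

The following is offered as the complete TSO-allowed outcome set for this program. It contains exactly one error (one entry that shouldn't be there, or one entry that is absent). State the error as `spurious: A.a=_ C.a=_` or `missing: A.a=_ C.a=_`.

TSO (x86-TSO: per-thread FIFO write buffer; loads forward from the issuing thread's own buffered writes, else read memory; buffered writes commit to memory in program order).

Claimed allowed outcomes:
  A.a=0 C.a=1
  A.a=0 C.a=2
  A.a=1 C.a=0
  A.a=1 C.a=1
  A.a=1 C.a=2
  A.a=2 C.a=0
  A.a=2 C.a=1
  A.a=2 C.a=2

outcome vector order: (A.a,C.a)
[TSO] allowed = {00; 01; 02; 10; 11; 12; 20; 21; 22}
TSO∖claimed = {00}

missing: A.a=0 C.a=0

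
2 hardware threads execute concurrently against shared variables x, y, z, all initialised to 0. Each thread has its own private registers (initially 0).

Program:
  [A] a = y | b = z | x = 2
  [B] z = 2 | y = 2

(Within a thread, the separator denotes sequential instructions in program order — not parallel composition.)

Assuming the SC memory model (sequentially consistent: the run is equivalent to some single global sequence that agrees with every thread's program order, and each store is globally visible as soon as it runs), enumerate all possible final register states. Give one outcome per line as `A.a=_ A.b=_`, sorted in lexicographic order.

outcome vector order: (A.a,A.b)
|SC outcomes| = 3

A.a=0 A.b=0
A.a=0 A.b=2
A.a=2 A.b=2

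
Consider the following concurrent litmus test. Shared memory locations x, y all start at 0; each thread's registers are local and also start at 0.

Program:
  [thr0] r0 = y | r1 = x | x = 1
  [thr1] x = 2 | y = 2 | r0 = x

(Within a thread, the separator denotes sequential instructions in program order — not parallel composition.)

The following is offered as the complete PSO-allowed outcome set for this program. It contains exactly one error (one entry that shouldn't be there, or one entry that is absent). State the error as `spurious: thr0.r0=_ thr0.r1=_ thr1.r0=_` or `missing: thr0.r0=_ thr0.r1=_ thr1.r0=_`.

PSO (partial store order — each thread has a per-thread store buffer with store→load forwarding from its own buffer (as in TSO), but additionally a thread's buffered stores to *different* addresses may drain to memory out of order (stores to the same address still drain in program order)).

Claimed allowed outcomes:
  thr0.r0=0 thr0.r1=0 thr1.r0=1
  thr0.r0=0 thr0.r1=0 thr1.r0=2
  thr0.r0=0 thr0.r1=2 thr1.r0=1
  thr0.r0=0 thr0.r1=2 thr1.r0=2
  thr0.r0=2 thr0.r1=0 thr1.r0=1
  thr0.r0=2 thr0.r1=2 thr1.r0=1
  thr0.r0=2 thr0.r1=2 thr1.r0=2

outcome vector order: (thr0.r0,thr0.r1,thr1.r0)
under PSO → (0,0,1); (0,0,2); (0,2,1); (0,2,2); (2,0,1); (2,0,2); (2,2,1); (2,2,2)
PSO∖claimed = {(2,0,2)}

missing: thr0.r0=2 thr0.r1=0 thr1.r0=2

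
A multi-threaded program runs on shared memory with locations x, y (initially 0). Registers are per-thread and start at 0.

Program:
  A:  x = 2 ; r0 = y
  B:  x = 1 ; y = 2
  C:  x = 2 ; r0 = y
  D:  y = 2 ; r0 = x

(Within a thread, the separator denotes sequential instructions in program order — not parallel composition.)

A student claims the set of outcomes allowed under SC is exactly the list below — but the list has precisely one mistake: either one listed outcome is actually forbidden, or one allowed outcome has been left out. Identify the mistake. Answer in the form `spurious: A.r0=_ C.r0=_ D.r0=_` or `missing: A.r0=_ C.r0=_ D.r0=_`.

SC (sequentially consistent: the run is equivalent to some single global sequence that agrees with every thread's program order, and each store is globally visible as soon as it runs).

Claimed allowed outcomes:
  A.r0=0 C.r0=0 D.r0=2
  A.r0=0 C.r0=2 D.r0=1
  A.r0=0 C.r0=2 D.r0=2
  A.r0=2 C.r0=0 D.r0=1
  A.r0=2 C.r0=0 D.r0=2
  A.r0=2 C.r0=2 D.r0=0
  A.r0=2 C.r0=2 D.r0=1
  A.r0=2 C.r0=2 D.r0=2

missing: A.r0=0 C.r0=0 D.r0=1

outcome vector order: (A.r0,C.r0,D.r0)
SC: 9 outcomes — {0/0/1, 0/0/2, 0/2/1, 0/2/2, 2/0/1, 2/0/2, 2/2/0, 2/2/1, 2/2/2}
SC∖claimed = {0/0/1}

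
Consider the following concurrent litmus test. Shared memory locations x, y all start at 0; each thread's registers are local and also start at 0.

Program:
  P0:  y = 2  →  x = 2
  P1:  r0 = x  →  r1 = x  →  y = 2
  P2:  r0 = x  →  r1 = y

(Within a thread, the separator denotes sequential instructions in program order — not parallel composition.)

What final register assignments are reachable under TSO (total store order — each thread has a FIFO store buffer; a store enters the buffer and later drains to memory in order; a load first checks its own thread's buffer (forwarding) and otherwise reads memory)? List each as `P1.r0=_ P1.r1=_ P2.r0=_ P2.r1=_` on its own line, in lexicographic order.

P1.r0=0 P1.r1=0 P2.r0=0 P2.r1=0
P1.r0=0 P1.r1=0 P2.r0=0 P2.r1=2
P1.r0=0 P1.r1=0 P2.r0=2 P2.r1=2
P1.r0=0 P1.r1=2 P2.r0=0 P2.r1=0
P1.r0=0 P1.r1=2 P2.r0=0 P2.r1=2
P1.r0=0 P1.r1=2 P2.r0=2 P2.r1=2
P1.r0=2 P1.r1=2 P2.r0=0 P2.r1=0
P1.r0=2 P1.r1=2 P2.r0=0 P2.r1=2
P1.r0=2 P1.r1=2 P2.r0=2 P2.r1=2

outcome vector order: (P1.r0,P1.r1,P2.r0,P2.r1)
|TSO outcomes| = 9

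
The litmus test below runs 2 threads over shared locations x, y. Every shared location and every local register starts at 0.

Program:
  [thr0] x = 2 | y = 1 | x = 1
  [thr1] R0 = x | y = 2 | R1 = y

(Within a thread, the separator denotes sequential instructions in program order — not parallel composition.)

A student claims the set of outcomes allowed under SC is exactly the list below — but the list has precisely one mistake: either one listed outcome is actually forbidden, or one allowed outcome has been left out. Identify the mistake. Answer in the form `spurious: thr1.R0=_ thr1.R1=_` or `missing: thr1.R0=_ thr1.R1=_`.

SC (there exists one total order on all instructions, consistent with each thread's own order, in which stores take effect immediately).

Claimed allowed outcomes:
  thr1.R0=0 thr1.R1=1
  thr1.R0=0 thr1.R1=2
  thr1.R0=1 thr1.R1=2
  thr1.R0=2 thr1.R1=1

missing: thr1.R0=2 thr1.R1=2

outcome vector order: (thr1.R0,thr1.R1)
SC: 5 outcomes — {(0,1); (0,2); (1,2); (2,1); (2,2)}
SC∖claimed = {(2,2)}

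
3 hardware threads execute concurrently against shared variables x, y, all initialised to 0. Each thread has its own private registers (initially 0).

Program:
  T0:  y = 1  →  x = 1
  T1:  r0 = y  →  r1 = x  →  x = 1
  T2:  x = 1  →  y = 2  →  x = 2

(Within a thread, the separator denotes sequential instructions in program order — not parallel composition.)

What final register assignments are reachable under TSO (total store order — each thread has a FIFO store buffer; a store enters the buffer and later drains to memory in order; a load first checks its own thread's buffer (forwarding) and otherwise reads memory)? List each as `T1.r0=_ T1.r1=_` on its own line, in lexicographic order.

T1.r0=0 T1.r1=0
T1.r0=0 T1.r1=1
T1.r0=0 T1.r1=2
T1.r0=1 T1.r1=0
T1.r0=1 T1.r1=1
T1.r0=1 T1.r1=2
T1.r0=2 T1.r1=1
T1.r0=2 T1.r1=2

outcome vector order: (T1.r0,T1.r1)
|TSO outcomes| = 8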